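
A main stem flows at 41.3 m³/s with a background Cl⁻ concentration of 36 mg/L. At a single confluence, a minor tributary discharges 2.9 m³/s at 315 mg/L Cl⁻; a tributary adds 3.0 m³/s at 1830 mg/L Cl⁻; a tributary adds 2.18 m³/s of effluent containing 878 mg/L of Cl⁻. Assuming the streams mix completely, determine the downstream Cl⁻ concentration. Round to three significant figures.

199 mg/L

Flow-weighted average: C = (41.30·36.00 + 2.900·315.0 + 3.000·1830 + 2.180·878.0) / 49.38 = 9804/49.38 = 198.5 mg/L.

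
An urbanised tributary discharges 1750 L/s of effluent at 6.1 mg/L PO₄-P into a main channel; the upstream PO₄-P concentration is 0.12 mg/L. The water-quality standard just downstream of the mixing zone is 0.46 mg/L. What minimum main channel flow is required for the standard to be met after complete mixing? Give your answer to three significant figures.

29000 L/s

Set C_mix = 0.46: (Q·0.1200 + 1750·6.100) / (Q + 1750) = 0.46
→ Q = 1750·(6.100 − 0.46)/(0.46 − 0.1200) = 29030 L/s.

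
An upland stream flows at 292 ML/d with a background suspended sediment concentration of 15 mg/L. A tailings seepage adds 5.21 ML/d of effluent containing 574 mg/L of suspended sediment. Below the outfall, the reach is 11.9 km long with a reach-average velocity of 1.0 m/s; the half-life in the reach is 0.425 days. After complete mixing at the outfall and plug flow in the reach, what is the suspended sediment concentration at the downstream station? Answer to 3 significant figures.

19.8 mg/L

After mixing, C = (292.0·15.00 + 5.210·574.0) / 297.2 = 7371/297.2 = 24.80 mg/L.
Travel time t = 11.9·1000 / 1.0 = 11900 s = 3.306 h.
Half-life 0.425 d → k = ln 2 / 0.425 = 1.631 d⁻¹.
Applying C = C₀e^(−kt): 24.80 × 0.7988 = 19.81 mg/L.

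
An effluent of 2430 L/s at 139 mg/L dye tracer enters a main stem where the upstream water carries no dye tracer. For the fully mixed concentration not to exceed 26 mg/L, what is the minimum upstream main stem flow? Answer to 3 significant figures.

Set C_mix = 26: (Q·0 + 2430·139.0) / (Q + 2430) = 26
→ Q = 2430·(139.0 − 26)/(26 − 0) = 10560 L/s.

10600 L/s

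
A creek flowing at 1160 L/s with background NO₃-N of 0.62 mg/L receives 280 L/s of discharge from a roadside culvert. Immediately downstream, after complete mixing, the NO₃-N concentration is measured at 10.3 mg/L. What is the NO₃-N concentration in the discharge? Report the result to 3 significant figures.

50.4 mg/L

Mass balance: 1160·0.6200 + 280.0·Cₑ = 1440·10.30
→ Cₑ = (1440·10.30 − 1160·0.6200) / 280.0 = 50.40 mg/L.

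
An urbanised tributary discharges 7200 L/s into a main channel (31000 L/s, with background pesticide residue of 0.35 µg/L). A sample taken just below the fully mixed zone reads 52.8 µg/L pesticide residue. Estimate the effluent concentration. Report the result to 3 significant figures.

279 µg/L

Mass balance: 31000·0.3500 + 7200·Cₑ = 38200·52.80
→ Cₑ = (38200·52.80 − 31000·0.3500) / 7200 = 278.6 µg/L.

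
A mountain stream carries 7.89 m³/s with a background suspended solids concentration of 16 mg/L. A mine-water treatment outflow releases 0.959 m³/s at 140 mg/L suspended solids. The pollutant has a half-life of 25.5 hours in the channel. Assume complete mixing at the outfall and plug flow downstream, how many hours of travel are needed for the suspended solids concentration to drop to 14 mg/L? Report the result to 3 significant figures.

27.3 h

After mixing, C = (7.890·16.00 + 0.9590·140.0) / 8.849 = 260.5/8.849 = 29.44 mg/L.
Half-life 25.5 h → k = ln 2 / 25.5 = 0.02718 h⁻¹ = 0.6524 d⁻¹.
29.44·exp(−k·t) = 14 → t = ln(29.44/14)/k = 98430 s = 27.34 h.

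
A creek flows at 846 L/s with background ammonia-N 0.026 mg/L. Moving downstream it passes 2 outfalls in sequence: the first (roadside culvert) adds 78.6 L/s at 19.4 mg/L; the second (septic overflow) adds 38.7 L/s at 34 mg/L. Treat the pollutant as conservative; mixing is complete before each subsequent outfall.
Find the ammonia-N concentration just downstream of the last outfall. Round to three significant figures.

Below outfall 1: Q → 924.6 L/s, C = (846.0·0.02600 + 78.60·19.40)/924.6 = 1.673 mg/L.
Below outfall 2: Q → 963.3 L/s, C = (924.6·1.673 + 38.70·34.00)/963.3 = 2.972 mg/L.

2.97 mg/L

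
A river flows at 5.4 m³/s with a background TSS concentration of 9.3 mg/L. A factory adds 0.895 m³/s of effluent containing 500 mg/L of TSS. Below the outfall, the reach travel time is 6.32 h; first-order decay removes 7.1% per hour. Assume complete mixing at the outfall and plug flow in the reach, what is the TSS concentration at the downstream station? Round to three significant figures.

Conservation of mass: C = (5.400·9.300 + 0.8950·500.0) / 6.295 = 497.7/6.295 = 79.07 mg/L.
7.1%/h lost → k = −ln(1 − 0.071) = 0.07365 h⁻¹.
Decay over the reach: 79.07·exp(−kt) = 79.07·0.6279 = 49.64 mg/L.

49.6 mg/L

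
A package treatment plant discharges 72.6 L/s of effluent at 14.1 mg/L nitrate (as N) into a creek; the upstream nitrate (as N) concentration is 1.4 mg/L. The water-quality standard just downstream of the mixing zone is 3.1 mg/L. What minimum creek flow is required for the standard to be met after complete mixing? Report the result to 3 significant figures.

Set C_mix = 3.1: (Q·1.400 + 72.60·14.10) / (Q + 72.60) = 3.1
→ Q = 72.60·(14.10 − 3.1)/(3.1 − 1.400) = 469.8 L/s.

470 L/s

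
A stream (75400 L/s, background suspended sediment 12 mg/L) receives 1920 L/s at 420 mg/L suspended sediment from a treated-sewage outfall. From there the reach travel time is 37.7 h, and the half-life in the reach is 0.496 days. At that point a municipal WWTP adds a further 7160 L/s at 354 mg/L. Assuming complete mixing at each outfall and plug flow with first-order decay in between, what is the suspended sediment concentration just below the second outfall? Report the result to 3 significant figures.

32.3 mg/L

Conservation of mass: C = (75400·12.00 + 1920·420.0) / 77320 = 1711000/77320 = 22.13 mg/L; combined flow 77320 L/s.
Half-life 0.496 d → k = ln 2 / 0.496 = 1.397 d⁻¹.
Applying C = C₀e^(−kt): 22.13 × 0.1113 = 2.464 mg/L.
At the second outfall, C = (77320·2.464 + 7160·354.0) / (77320 + 7160) = 32.26 mg/L.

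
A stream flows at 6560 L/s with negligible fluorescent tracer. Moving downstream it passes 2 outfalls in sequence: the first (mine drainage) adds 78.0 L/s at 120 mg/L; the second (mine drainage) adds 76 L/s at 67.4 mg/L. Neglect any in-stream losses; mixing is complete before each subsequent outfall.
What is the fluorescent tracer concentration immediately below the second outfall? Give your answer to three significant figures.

2.16 mg/L

After outfall 1: Q = 6560 + 78.00 = 6638 L/s; C = (6560·0 + 78.00·120.0)/6638 = 1.410 mg/L.
After outfall 2: Q = 6638 + 76.00 = 6714 L/s; C = (6638·1.410 + 76.00·67.40)/6714 = 2.157 mg/L.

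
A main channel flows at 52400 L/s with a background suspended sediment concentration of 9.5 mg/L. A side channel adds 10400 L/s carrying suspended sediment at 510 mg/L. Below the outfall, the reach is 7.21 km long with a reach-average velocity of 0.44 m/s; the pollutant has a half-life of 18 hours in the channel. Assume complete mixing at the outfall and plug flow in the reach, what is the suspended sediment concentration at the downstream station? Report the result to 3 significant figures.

77.5 mg/L

Mass balance: C = (52400·9.500 + 10400·510.0) / 62800 = 5802000/62800 = 92.39 mg/L.
Travel time t = 7.21·1000 / 0.44 = 16390 s = 4.552 h.
Half-life 18 h → k = ln 2 / 18 = 0.03851 h⁻¹ = 0.9242 d⁻¹.
After decay, C = 92.39 × e^(−kt) = 92.39 × 0.8392 = 77.53 mg/L.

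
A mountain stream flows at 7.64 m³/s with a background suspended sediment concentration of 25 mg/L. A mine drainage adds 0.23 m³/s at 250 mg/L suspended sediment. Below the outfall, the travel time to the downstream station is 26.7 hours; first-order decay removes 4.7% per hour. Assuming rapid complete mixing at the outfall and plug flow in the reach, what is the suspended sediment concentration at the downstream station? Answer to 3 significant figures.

8.73 mg/L

Mixed concentration C = ΣQC/ΣQ = (7.640·25.00 + 0.2300·250.0) / 7.870 = 248.5/7.870 = 31.58 mg/L.
4.7%/h lost → k = −ln(1 − 0.047) = 0.04814 h⁻¹.
First-order decay: C = 31.58·exp(−k·t) = 31.58·0.2766 = 8.732 mg/L.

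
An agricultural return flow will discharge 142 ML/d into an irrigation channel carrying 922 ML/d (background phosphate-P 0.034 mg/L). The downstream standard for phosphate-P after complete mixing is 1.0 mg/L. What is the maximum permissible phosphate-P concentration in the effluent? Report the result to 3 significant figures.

7.27 mg/L

At the limit, (Qr·Cr + Qe·Cₑ)/(Qr + Qe) = 1.0:
Cₑ = (1064·1.0 − 922.0·0.03400) / 142.0 = 7.272 mg/L.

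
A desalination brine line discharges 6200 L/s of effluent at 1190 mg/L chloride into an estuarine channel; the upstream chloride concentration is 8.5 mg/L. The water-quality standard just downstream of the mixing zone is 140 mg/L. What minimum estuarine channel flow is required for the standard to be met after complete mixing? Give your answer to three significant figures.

Set C_mix = 140: (Q·8.500 + 6200·1190) / (Q + 6200) = 140
→ Q = 6200·(1190 − 140)/(140 − 8.500) = 49510 L/s.

49500 L/s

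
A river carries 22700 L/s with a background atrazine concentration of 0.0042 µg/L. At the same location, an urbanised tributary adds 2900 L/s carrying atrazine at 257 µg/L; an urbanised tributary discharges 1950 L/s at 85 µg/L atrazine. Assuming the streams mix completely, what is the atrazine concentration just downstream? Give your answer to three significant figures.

33.1 µg/L

Conservation of mass: C = (22700·0.004200 + 2900·257.0 + 1950·85.00) / 27550 = 911100/27550 = 33.07 µg/L.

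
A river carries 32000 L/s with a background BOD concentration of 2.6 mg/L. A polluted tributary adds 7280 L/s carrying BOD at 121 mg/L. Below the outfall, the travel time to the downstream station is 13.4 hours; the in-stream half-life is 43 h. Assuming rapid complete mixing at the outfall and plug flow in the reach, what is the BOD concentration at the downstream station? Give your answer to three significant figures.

19.8 mg/L

Flow-weighted average: C = (32000·2.600 + 7280·121.0) / 39280 = 964100/39280 = 24.54 mg/L.
Half-life 43 h → k = ln 2 / 43 = 0.01612 h⁻¹ = 0.3869 d⁻¹.
After decay, C = 24.54 × e^(−kt) = 24.54 × 0.8057 = 19.78 mg/L.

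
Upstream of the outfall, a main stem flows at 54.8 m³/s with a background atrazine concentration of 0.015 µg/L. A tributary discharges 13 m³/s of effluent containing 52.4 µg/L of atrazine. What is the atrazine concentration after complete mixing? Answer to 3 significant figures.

10.1 µg/L

After mixing, C = (54.80·0.01500 + 13.00·52.40) / 67.80 = 682.0/67.80 = 10.06 µg/L.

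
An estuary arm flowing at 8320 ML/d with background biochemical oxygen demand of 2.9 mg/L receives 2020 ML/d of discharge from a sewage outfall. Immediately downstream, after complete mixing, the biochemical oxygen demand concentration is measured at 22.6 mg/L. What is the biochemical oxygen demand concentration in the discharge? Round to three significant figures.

104 mg/L

Mass balance: 8320·2.900 + 2020·Cₑ = 10340·22.60
→ Cₑ = (10340·22.60 − 8320·2.900) / 2020 = 103.7 mg/L.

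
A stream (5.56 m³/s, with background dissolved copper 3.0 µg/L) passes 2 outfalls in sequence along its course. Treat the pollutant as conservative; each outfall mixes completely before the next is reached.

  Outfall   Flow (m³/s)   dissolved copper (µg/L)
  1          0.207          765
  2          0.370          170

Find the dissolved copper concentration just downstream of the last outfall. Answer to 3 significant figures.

Outfall 1: combined Q = 5.767 m³/s; C = (5.560·3.000 + 0.2070·765.0)/5.767 = 30.35 µg/L.
Outfall 2: combined Q = 6.137 m³/s; C = (5.767·30.35 + 0.3700·170.0)/6.137 = 38.77 µg/L.

38.8 µg/L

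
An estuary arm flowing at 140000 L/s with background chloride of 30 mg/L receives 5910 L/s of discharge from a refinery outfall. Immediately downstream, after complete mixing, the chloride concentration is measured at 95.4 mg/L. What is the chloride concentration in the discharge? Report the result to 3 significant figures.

1640 mg/L

Mass balance: 140000·30.00 + 5910·Cₑ = 145900·95.40
→ Cₑ = (145900·95.40 − 140000·30.00) / 5910 = 1645 mg/L.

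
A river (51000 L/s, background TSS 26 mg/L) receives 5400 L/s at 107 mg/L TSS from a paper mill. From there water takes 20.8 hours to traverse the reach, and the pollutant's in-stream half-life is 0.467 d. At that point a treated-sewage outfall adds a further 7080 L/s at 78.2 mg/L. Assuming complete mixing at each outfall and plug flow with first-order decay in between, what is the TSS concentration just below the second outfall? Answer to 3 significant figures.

After mixing, C = (51000·26.00 + 5400·107.0) / 56400 = 1904000/56400 = 33.76 mg/L; combined flow 56400 L/s.
Half-life 0.467 d → k = ln 2 / 0.467 = 1.484 d⁻¹.
Decay over the reach: 33.76·exp(−kt) = 33.76·0.2763 = 9.326 mg/L.
Second outfall: C = (56400·9.326 + 7080·78.20)/63480 = 17.01 mg/L.

17.0 mg/L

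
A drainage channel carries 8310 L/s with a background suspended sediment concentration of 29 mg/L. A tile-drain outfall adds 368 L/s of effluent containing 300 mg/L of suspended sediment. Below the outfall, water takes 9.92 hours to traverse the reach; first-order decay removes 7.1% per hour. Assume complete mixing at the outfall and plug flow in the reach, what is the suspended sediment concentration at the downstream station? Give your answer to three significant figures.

19.5 mg/L

After mixing, C = (8310·29.00 + 368.0·300.0) / 8678 = 351400/8678 = 40.49 mg/L.
7.1%/h lost → k = −ln(1 − 0.071) = 0.07365 h⁻¹.
Decay over the reach: 40.49·exp(−kt) = 40.49·0.4816 = 19.50 mg/L.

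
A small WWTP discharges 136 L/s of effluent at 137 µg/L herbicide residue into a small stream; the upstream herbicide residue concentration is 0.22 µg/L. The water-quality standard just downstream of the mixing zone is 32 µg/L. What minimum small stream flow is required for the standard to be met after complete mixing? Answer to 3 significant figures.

Set C_mix = 32: (Q·0.2200 + 136.0·137.0) / (Q + 136.0) = 32
→ Q = 136.0·(137.0 − 32)/(32 − 0.2200) = 449.3 L/s.

449 L/s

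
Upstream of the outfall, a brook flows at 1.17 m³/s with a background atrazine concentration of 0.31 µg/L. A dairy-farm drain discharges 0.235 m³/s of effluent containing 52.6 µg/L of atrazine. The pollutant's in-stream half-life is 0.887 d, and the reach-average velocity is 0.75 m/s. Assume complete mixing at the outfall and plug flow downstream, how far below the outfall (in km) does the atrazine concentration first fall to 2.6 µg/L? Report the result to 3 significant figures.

103 km

Mass balance: C = (1.170·0.3100 + 0.2350·52.60) / 1.405 = 12.72/1.405 = 9.056 µg/L.
Half-life 0.887 d → k = ln 2 / 0.887 = 0.7815 d⁻¹.
Set 9.056·exp(−k·t) = 2.6 → t = ln(9.056/2.6)/k = 138000 s = 38.33 h.
Distance = v·t = 0.75·138000 = 103500 m = 103.5 km.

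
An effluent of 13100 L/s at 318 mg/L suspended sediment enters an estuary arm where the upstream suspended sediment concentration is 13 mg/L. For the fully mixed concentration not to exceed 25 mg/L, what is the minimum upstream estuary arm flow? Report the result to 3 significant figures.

320000 L/s

Set C_mix = 25: (Q·13.00 + 13100·318.0) / (Q + 13100) = 25
→ Q = 13100·(318.0 − 25)/(25 − 13.00) = 319900 L/s.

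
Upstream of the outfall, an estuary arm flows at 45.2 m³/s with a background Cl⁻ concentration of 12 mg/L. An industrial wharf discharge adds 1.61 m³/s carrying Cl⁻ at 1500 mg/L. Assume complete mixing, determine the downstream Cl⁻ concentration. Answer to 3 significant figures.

Conservation of mass: C = (45.20·12.00 + 1.610·1500) / 46.81 = 2957/46.81 = 63.18 mg/L.

63.2 mg/L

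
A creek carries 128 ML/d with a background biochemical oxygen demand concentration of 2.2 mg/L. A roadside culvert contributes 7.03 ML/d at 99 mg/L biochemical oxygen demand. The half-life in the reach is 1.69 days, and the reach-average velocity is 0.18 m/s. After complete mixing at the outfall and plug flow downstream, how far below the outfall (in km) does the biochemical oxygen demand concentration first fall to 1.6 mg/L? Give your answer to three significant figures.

57.2 km

Mixed concentration C = ΣQC/ΣQ = (128.0·2.200 + 7.030·99.00) / 135.0 = 977.6/135.0 = 7.240 mg/L.
Half-life 1.69 d → k = ln 2 / 1.69 = 0.4101 d⁻¹.
Set 7.240·exp(−k·t) = 1.6 → t = ln(7.240/1.6)/k = 318000 s = 88.33 h.
Distance = v·t = 0.18·318000 = 57240 m = 57.24 km.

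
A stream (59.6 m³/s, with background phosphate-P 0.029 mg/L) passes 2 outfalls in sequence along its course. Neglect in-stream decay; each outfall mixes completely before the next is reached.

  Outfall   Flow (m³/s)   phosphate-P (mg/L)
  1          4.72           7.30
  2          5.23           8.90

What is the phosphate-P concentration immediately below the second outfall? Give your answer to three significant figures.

1.19 mg/L

Outfall 1: combined Q = 64.32 m³/s; C = (59.60·0.02900 + 4.720·7.300)/64.32 = 0.5626 mg/L.
Outfall 2: combined Q = 69.55 m³/s; C = (64.32·0.5626 + 5.230·8.900)/69.55 = 1.190 mg/L.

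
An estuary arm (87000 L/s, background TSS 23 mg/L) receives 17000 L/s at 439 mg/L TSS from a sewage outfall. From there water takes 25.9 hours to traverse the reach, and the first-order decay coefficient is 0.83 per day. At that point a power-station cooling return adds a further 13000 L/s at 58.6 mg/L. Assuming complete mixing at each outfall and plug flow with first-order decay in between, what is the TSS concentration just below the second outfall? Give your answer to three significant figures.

39.5 mg/L

Mass balance: C = (87000·23.00 + 17000·439.0) / 104000 = 9464000/104000 = 91.00 mg/L; combined flow 104000 L/s.
After decay, C = 91.00 × e^(−kt) = 91.00 × 0.4083 = 37.16 mg/L.
Second outfall: C = (104000·37.16 + 13000·58.60)/117000 = 39.54 mg/L.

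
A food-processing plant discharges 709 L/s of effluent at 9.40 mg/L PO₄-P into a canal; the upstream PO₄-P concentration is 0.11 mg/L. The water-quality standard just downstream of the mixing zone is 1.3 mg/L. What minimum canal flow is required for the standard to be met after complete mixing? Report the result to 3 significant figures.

4830 L/s

Set C_mix = 1.3: (Q·0.1100 + 709.0·9.400) / (Q + 709.0) = 1.3
→ Q = 709.0·(9.400 − 1.3)/(1.3 − 0.1100) = 4826 L/s.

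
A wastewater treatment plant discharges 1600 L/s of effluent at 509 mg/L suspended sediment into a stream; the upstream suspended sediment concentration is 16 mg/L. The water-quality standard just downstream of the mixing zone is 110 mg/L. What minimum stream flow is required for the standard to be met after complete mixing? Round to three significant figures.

Set C_mix = 110: (Q·16.00 + 1600·509.0) / (Q + 1600) = 110
→ Q = 1600·(509.0 − 110)/(110 − 16.00) = 6791 L/s.

6790 L/s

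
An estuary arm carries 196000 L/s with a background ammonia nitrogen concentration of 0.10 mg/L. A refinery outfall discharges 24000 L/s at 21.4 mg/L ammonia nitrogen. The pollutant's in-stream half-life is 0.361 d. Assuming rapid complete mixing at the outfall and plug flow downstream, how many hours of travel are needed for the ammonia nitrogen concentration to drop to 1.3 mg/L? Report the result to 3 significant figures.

Mass balance: C = (196000·0.1000 + 24000·21.40) / 220000 = 533200/220000 = 2.424 mg/L.
Half-life 0.361 d → k = ln 2 / 0.361 = 1.920 d⁻¹.
2.424·exp(−k·t) = 1.3 → t = ln(2.424/1.3)/k = 28030 s = 7.786 h.

7.79 h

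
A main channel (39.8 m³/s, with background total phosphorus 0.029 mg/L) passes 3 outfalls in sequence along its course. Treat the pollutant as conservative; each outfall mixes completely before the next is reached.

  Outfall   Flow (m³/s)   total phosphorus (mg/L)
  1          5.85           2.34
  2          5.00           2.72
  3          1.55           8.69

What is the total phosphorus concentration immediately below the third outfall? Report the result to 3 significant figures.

0.803 mg/L

Outfall 1: combined Q = 45.65 m³/s; C = (39.80·0.02900 + 5.850·2.340)/45.65 = 0.3252 mg/L.
Outfall 2: combined Q = 50.65 m³/s; C = (45.65·0.3252 + 5.000·2.720)/50.65 = 0.5616 mg/L.
Outfall 3: combined Q = 52.20 m³/s; C = (50.65·0.5616 + 1.550·8.690)/52.20 = 0.8029 mg/L.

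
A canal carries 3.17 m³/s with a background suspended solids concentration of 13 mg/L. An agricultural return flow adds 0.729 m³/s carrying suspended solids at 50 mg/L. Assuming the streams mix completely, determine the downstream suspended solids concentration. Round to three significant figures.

Flow-weighted average: C = (3.170·13.00 + 0.7290·50.00) / 3.899 = 77.66/3.899 = 19.92 mg/L.

19.9 mg/L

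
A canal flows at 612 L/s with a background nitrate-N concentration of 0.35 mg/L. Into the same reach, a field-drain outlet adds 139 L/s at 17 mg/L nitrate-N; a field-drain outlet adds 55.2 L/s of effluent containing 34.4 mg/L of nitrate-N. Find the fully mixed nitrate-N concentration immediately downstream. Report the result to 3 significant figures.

Mixed concentration C = ΣQC/ΣQ = (612.0·0.3500 + 139.0·17.00 + 55.20·34.40) / 806.2 = 4476/806.2 = 5.552 mg/L.

5.55 mg/L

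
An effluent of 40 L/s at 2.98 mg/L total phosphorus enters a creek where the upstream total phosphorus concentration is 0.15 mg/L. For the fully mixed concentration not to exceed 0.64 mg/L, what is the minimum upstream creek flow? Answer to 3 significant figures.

191 L/s

Set C_mix = 0.64: (Q·0.1500 + 40.00·2.980) / (Q + 40.00) = 0.64
→ Q = 40.00·(2.980 − 0.64)/(0.64 − 0.1500) = 191.0 L/s.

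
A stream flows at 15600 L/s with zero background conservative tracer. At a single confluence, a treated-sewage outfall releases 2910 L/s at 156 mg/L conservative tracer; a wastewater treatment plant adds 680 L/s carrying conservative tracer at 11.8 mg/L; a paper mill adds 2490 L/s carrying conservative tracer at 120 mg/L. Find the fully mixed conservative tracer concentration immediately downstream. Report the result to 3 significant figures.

Mixed concentration C = ΣQC/ΣQ = (15600·0 + 2910·156.0 + 680.0·11.80 + 2490·120.0) / 21680 = 760800/21680 = 35.09 mg/L.

35.1 mg/L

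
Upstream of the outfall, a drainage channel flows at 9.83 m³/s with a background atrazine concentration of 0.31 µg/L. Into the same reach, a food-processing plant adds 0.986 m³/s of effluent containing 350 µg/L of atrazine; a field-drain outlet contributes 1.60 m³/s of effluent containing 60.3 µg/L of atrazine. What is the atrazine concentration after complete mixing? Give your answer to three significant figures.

Mass balance: C = (9.830·0.3100 + 0.9860·350.0 + 1.600·60.30) / 12.42 = 444.6/12.42 = 35.81 µg/L.

35.8 µg/L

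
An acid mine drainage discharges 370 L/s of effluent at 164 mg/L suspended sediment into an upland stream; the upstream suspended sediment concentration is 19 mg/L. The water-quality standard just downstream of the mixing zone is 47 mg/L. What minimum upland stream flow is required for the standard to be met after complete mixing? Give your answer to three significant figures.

Set C_mix = 47: (Q·19.00 + 370.0·164.0) / (Q + 370.0) = 47
→ Q = 370.0·(164.0 − 47)/(47 − 19.00) = 1546 L/s.

1550 L/s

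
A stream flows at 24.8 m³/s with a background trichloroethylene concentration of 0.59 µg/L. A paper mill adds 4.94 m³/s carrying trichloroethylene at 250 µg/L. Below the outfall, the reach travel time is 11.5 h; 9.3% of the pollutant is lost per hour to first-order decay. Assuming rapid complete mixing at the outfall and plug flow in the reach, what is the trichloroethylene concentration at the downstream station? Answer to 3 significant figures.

Conservation of mass: C = (24.80·0.5900 + 4.940·250.0) / 29.74 = 1250/29.74 = 42.02 µg/L.
9.3%/h lost → k = −ln(1 − 0.093) = 0.09761 h⁻¹.
After decay, C = 42.02 × e^(−kt) = 42.02 × 0.3254 = 13.67 µg/L.

13.7 µg/L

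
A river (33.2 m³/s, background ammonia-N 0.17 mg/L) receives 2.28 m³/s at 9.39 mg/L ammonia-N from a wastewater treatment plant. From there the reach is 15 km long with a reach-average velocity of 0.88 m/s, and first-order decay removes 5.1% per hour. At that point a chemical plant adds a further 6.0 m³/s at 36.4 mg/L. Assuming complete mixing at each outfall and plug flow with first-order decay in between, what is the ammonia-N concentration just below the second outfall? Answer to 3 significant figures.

Flow-weighted average: C = (33.20·0.1700 + 2.280·9.390) / 35.48 = 27.05/35.48 = 0.7625 mg/L; combined flow 35.48 m³/s.
Travel time t = 15·1000 / 0.88 = 17050 s = 4.735 h.
5.1%/h lost → k = −ln(1 − 0.051) = 0.05235 h⁻¹.
After decay, C = 0.7625 × e^(−kt) = 0.7625 × 0.7805 = 0.5951 mg/L.
Second outfall: C = (35.48·0.5951 + 6.000·36.40)/41.48 = 5.774 mg/L.

5.77 mg/L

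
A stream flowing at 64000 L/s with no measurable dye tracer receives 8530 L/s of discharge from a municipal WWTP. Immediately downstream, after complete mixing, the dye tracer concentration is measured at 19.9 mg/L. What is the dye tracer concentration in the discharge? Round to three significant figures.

Mass balance: 64000·0 + 8530·Cₑ = 72530·19.90
→ Cₑ = (72530·19.90 − 64000·0) / 8530 = 169.2 mg/L.

169 mg/L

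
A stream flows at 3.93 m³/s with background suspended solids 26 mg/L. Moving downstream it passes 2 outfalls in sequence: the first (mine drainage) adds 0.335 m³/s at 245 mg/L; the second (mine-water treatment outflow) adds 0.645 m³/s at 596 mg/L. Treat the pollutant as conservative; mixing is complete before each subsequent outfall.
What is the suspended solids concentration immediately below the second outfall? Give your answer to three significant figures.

Outfall 1: combined Q = 4.265 m³/s; C = (3.930·26.00 + 0.3350·245.0)/4.265 = 43.20 mg/L.
Outfall 2: combined Q = 4.910 m³/s; C = (4.265·43.20 + 0.6450·596.0)/4.910 = 115.8 mg/L.

116 mg/L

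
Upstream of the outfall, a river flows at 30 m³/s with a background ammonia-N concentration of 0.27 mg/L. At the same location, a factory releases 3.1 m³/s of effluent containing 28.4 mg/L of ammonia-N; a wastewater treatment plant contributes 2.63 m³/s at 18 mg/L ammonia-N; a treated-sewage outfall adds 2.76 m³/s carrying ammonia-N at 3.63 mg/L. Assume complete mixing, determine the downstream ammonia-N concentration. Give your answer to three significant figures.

Mass balance: C = (30.00·0.2700 + 3.100·28.40 + 2.630·18.00 + 2.760·3.630) / 38.49 = 153.5/38.49 = 3.988 mg/L.

3.99 mg/L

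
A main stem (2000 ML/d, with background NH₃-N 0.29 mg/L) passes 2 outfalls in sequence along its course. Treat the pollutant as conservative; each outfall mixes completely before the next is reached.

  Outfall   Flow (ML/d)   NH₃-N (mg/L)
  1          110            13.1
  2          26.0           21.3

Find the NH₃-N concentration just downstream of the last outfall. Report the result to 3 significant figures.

After outfall 1: Q = 2000 + 110.0 = 2110 ML/d; C = (2000·0.2900 + 110.0·13.10)/2110 = 0.9578 mg/L.
After outfall 2: Q = 2110 + 26.00 = 2136 ML/d; C = (2110·0.9578 + 26.00·21.30)/2136 = 1.205 mg/L.

1.21 mg/L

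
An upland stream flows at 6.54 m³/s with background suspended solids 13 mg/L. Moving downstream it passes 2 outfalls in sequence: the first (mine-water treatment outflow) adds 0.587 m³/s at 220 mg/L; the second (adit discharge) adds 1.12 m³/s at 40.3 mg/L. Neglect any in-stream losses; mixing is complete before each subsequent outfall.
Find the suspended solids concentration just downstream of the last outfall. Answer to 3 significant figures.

31.4 mg/L

Outfall 1: combined Q = 7.127 m³/s; C = (6.540·13.00 + 0.5870·220.0)/7.127 = 30.05 mg/L.
Outfall 2: combined Q = 8.247 m³/s; C = (7.127·30.05 + 1.120·40.30)/8.247 = 31.44 mg/L.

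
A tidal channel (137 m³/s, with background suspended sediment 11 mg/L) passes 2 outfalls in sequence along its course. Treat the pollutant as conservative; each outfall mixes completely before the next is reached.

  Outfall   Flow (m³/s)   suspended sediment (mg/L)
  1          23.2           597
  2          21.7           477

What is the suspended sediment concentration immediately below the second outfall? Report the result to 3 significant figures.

141 mg/L

Below outfall 1: Q → 160.2 m³/s, C = (137.0·11.00 + 23.20·597.0)/160.2 = 95.86 mg/L.
Below outfall 2: Q → 181.9 m³/s, C = (160.2·95.86 + 21.70·477.0)/181.9 = 141.3 mg/L.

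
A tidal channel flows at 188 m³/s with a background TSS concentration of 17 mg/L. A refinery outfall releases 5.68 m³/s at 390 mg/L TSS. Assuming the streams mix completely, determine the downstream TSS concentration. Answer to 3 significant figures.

27.9 mg/L

Flow-weighted average: C = (188.0·17.00 + 5.680·390.0) / 193.7 = 5411/193.7 = 27.94 mg/L.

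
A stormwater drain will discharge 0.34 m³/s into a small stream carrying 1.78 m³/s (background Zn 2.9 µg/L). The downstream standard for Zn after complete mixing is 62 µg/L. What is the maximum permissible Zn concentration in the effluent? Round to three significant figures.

At the limit, (Qr·Cr + Qe·Cₑ)/(Qr + Qe) = 62:
Cₑ = (2.120·62 − 1.780·2.900) / 0.3400 = 371.4 µg/L.

371 µg/L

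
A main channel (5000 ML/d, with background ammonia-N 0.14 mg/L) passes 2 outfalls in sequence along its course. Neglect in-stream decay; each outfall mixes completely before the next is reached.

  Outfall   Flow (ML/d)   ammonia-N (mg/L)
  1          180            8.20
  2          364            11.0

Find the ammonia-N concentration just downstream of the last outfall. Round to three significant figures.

Outfall 1: combined Q = 5180 ML/d; C = (5000·0.1400 + 180.0·8.200)/5180 = 0.4201 mg/L.
Outfall 2: combined Q = 5544 ML/d; C = (5180·0.4201 + 364.0·11.00)/5544 = 1.115 mg/L.

1.11 mg/L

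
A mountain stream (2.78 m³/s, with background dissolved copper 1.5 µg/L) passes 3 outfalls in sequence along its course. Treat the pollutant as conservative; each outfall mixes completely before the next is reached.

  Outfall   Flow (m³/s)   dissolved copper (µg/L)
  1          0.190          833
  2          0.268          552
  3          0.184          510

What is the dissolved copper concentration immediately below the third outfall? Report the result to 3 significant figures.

118 µg/L

Below outfall 1: Q → 2.970 m³/s, C = (2.780·1.500 + 0.1900·833.0)/2.970 = 54.69 µg/L.
Below outfall 2: Q → 3.238 m³/s, C = (2.970·54.69 + 0.2680·552.0)/3.238 = 95.85 µg/L.
Below outfall 3: Q → 3.422 m³/s, C = (3.238·95.85 + 0.1840·510.0)/3.422 = 118.1 µg/L.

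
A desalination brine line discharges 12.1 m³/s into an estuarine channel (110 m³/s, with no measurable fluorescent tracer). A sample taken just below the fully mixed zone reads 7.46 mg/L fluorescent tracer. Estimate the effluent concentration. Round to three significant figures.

75.3 mg/L

Mass balance: 110.0·0 + 12.10·Cₑ = 122.1·7.460
→ Cₑ = (122.1·7.460 − 110.0·0) / 12.10 = 75.28 mg/L.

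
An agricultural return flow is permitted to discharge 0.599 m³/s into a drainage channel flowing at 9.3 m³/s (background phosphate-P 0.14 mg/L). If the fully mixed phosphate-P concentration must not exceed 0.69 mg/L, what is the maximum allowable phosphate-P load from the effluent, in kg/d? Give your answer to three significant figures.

Mass balance at the limit: 9.300·0.1400 + 0.5990·Cₑ = 9.899·0.69 → Cₑ = 9.229 mg/L.
Load = 0.5990 m³/s × 9.229 g/m³ × 86 400 s/d = 477.6 kg/d.

478 kg/d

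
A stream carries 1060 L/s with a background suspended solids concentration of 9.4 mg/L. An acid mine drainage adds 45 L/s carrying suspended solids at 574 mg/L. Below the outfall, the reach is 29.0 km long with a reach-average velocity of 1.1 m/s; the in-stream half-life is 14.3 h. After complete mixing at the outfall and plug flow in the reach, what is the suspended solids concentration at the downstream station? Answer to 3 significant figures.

Mixed concentration C = ΣQC/ΣQ = (1060·9.400 + 45.00·574.0) / 1105 = 35790/1105 = 32.39 mg/L.
Travel time t = 29.0·1000 / 1.1 = 26360 s = 7.323 h.
Half-life 14.3 h → k = ln 2 / 14.3 = 0.04847 h⁻¹ = 1.163 d⁻¹.
Decay over the reach: 32.39·exp(−kt) = 32.39·0.7012 = 22.71 mg/L.

22.7 mg/L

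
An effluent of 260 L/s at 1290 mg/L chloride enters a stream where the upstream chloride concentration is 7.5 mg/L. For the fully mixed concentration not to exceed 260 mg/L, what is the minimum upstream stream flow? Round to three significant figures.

1060 L/s

Set C_mix = 260: (Q·7.500 + 260.0·1290) / (Q + 260.0) = 260
→ Q = 260.0·(1290 − 260)/(260 − 7.500) = 1061 L/s.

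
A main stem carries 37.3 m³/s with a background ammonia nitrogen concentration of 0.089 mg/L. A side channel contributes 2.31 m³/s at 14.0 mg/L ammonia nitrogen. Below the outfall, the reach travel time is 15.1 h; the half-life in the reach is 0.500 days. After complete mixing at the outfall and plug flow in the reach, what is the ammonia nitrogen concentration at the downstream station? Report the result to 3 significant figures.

0.376 mg/L

Mass balance: C = (37.30·0.08900 + 2.310·14.00) / 39.61 = 35.66/39.61 = 0.9003 mg/L.
Half-life 0.500 d → k = ln 2 / 0.500 = 1.386 d⁻¹.
Applying C = C₀e^(−kt): 0.9003 × 0.4180 = 0.3763 mg/L.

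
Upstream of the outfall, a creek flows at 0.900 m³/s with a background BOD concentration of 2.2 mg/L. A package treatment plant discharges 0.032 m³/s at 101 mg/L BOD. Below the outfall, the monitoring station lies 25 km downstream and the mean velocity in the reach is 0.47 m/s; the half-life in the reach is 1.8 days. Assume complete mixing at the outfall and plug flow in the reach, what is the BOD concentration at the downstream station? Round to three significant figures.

4.41 mg/L

After mixing, C = (0.9000·2.200 + 0.03200·101.0) / 0.9320 = 5.212/0.9320 = 5.592 mg/L.
Travel time t = 25·1000 / 0.47 = 53190 s = 14.78 h.
Half-life 1.8 d → k = ln 2 / 1.8 = 0.3851 d⁻¹.
Decay over the reach: 5.592·exp(−kt) = 5.592·0.7889 = 4.412 mg/L.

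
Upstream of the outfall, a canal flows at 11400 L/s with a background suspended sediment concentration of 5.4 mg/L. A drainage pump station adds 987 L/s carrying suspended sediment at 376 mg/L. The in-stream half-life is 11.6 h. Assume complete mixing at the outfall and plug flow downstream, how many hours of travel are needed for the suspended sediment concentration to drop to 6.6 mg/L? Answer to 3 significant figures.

Flow-weighted average: C = (11400·5.400 + 987.0·376.0) / 12390 = 432700/12390 = 34.93 mg/L.
Half-life 11.6 h → k = ln 2 / 11.6 = 0.05975 h⁻¹ = 1.434 d⁻¹.
34.93·exp(−k·t) = 6.6 → t = ln(34.93/6.6)/k = 100400 s = 27.89 h.

27.9 h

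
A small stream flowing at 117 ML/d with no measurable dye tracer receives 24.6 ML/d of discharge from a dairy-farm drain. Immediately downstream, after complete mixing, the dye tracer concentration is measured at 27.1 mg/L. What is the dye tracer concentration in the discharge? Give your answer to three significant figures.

Mass balance: 117.0·0 + 24.60·Cₑ = 141.6·27.10
→ Cₑ = (141.6·27.10 − 117.0·0) / 24.60 = 156.0 mg/L.

156 mg/L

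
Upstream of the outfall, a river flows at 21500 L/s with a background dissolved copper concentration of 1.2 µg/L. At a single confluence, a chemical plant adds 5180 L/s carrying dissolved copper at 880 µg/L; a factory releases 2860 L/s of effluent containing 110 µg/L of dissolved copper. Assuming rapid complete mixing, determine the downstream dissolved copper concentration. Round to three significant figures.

After mixing, C = (21500·1.200 + 5180·880.0 + 2860·110.0) / 29540 = 4899000/29540 = 165.8 µg/L.

166 µg/L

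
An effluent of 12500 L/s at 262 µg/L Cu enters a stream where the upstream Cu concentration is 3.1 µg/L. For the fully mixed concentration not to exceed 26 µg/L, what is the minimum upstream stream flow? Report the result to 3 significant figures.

129000 L/s

Set C_mix = 26: (Q·3.100 + 12500·262.0) / (Q + 12500) = 26
→ Q = 12500·(262.0 − 26)/(26 − 3.100) = 128800 L/s.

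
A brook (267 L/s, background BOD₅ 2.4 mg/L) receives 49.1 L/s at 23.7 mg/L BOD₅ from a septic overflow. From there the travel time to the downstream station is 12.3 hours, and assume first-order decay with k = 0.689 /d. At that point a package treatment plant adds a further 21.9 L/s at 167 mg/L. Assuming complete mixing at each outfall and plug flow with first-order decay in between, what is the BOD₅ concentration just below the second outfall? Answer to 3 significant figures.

After mixing, C = (267.0·2.400 + 49.10·23.70) / 316.1 = 1804/316.1 = 5.709 mg/L; combined flow 316.1 L/s.
First-order decay: C = 5.709·exp(−k·t) = 5.709·0.7025 = 4.010 mg/L.
At the second outfall, C = (316.1·4.010 + 21.90·167.0) / (316.1 + 21.90) = 14.57 mg/L.

14.6 mg/L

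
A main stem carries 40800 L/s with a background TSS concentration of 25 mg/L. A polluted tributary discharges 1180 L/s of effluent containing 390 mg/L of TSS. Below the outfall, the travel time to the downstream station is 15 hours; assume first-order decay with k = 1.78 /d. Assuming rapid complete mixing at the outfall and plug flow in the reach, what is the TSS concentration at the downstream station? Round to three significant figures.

Flow-weighted average: C = (40800·25.00 + 1180·390.0) / 41980 = 1480000/41980 = 35.26 mg/L.
Applying C = C₀e^(−kt): 35.26 × 0.3287 = 11.59 mg/L.

11.6 mg/L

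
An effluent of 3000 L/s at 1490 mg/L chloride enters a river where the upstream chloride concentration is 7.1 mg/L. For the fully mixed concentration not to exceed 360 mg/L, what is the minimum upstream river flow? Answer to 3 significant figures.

Set C_mix = 360: (Q·7.100 + 3000·1490) / (Q + 3000) = 360
→ Q = 3000·(1490 − 360)/(360 − 7.100) = 9606 L/s.

9610 L/s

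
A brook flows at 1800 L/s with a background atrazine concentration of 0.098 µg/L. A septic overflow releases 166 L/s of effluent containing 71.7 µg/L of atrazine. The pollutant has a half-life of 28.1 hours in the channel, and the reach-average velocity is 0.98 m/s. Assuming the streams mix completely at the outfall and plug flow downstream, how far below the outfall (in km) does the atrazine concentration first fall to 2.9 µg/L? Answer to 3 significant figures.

107 km

Mixed concentration C = ΣQC/ΣQ = (1800·0.09800 + 166.0·71.70) / 1966 = 12080/1966 = 6.144 µg/L.
Half-life 28.1 h → k = ln 2 / 28.1 = 0.02467 h⁻¹ = 0.5920 d⁻¹.
Set 6.144·exp(−k·t) = 2.9 → t = ln(6.144/2.9)/k = 109600 s = 30.43 h.
Distance = v·t = 0.98·109600 = 107400 m = 107.4 km.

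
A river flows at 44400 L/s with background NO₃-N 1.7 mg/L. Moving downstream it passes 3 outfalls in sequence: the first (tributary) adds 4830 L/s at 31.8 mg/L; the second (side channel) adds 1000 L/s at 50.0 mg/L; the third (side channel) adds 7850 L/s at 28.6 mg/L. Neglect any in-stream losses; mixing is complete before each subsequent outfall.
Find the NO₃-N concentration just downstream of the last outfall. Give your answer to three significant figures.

8.67 mg/L

Below outfall 1: Q → 49230 L/s, C = (44400·1.700 + 4830·31.80)/49230 = 4.653 mg/L.
Below outfall 2: Q → 50230 L/s, C = (49230·4.653 + 1000·50.00)/50230 = 5.556 mg/L.
Below outfall 3: Q → 58080 L/s, C = (50230·5.556 + 7850·28.60)/58080 = 8.671 mg/L.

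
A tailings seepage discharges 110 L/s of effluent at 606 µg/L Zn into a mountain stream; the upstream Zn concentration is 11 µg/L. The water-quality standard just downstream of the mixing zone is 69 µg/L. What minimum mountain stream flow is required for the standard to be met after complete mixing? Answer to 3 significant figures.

Set C_mix = 69: (Q·11.00 + 110.0·606.0) / (Q + 110.0) = 69
→ Q = 110.0·(606.0 − 69)/(69 − 11.00) = 1018 L/s.

1020 L/s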